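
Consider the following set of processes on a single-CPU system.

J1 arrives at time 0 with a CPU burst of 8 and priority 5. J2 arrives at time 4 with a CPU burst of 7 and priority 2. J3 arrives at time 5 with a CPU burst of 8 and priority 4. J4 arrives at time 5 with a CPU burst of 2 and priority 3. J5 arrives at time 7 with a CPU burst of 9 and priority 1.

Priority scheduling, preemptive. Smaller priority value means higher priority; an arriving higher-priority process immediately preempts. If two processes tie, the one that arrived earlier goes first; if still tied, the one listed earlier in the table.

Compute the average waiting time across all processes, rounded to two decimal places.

Timeline: | J1 0-4 | J2 4-7 | J5 7-16 | J2 16-20 | J4 20-22 | J3 22-30 | J1 30-34 |
Completion: J1=34  J2=20  J3=30  J4=22  J5=16
Turnaround (C−A): J1=34  J2=16  J3=25  J4=17  J5=9
Waiting times: J1=26, J2=9, J3=17, J4=15, J5=0
Average waiting = (26+9+17+15+0) / 5 = 67/5 = 13.40

13.40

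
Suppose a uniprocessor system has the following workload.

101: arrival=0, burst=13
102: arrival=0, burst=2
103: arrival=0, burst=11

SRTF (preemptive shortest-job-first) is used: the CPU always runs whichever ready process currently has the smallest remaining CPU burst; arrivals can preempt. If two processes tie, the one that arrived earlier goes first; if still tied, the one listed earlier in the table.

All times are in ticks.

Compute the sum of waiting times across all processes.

15

Timeline: | 102 0-2 | 103 2-13 | 101 13-26 |
Completion: 101=26  102=2  103=13
Waiting = turnaround − burst: 101=13, 102=0, 103=2
Total waiting = 13 + 0 + 2 = 15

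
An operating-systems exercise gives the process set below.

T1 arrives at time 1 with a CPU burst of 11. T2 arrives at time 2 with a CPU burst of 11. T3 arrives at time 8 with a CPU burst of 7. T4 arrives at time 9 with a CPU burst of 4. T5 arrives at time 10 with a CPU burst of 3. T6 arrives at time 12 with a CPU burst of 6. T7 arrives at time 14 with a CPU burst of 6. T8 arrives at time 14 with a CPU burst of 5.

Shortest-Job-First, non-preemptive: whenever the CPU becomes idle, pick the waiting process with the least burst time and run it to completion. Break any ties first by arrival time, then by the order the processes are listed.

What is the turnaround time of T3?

35

Schedule: | idle 0-1 | T1 1-12 | T5 12-15 | T4 15-19 | T8 19-24 | T6 24-30 | T7 30-36 | T3 36-43 | T2 43-54 |
Completion: T1=12  T2=54  T3=43  T4=19  T5=15  T6=30  T7=36  T8=24
Turnaround (C−A): T1=11  T2=52  T3=35  T4=10  T5=5  T6=18  T7=22  T8=10
Turnaround(T3) = completion − arrival = 43 − 8 = 35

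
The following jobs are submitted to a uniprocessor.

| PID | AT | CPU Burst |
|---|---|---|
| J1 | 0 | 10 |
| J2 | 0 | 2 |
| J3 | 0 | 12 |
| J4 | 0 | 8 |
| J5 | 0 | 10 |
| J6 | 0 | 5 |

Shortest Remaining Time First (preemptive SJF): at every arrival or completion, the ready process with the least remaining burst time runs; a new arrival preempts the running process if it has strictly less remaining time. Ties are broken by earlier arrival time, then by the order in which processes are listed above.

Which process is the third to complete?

J4

Schedule: | J2 0-2 | J6 2-7 | J4 7-15 | J1 15-25 | J5 25-35 | J3 35-47 |
Completion: J1=25  J2=2  J3=47  J4=15  J5=35  J6=7
Turnaround (C−A): J1=25  J2=2  J3=47  J4=15  J5=35  J6=7
Finish order: J2 → J6 → J4 → J1 → J5 → J3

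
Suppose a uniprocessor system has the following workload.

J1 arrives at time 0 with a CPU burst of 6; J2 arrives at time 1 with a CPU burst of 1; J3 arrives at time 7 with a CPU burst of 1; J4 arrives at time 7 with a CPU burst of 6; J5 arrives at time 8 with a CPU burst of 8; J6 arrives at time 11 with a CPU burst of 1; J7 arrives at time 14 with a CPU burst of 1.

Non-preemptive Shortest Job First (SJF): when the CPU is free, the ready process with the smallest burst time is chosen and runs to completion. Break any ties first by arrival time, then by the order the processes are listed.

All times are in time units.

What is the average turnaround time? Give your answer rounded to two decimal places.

6.00

Gantt: | J1 0-6 | J2 6-7 | J3 7-8 | J4 8-14 | J6 14-15 | J7 15-16 | J5 16-24 |
Completion: J1=6  J2=7  J3=8  J4=14  J5=24  J6=15  J7=16
Turnaround (C−A): J1=6  J2=6  J3=1  J4=7  J5=16  J6=4  J7=2
Turnaround times: J1=6, J2=6, J3=1, J4=7, J5=16, J6=4, J7=2
Average turnaround = (6+6+1+7+16+4+2) / 7 = 42/7 = 6.00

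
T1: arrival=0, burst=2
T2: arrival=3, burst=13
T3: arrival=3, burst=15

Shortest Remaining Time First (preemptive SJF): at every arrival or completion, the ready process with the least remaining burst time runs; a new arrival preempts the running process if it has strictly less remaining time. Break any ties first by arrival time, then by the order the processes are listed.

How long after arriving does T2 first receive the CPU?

Timeline: | T1 0-2 | idle 2-3 | T2 3-16 | T3 16-31 |
Completion: T1=2  T2=16  T3=31
Turnaround (C−A): T1=2  T2=13  T3=28
Response(T2) = first start − arrival = 3 − 3 = 0

0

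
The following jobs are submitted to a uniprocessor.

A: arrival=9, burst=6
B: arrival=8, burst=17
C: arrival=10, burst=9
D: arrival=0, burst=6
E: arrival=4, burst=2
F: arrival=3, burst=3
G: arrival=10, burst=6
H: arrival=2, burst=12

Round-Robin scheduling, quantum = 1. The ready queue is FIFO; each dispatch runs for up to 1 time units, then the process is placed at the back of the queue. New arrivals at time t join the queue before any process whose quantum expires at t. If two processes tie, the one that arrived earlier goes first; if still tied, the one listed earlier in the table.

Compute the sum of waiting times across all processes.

189

Schedule: | D 0-2 | H 2-3 | D 3-4 | F 4-5 | H 5-6 | E 6-7 | D 7-8 | F 8-9 | H 9-10 | E 10-11 | B 11-12 | D 12-13 | A 13-14 | F 14-15 | C 15-16 | G 16-17 | H 17-18 | B 18-19 | D 19-20 | A 20-21 | C 21-22 | G 22-23 | H 23-24 | B 24-25 | A 25-26 | C 26-27 | G 27-28 | H 28-29 | B 29-30 | A 30-31 | C 31-32 | G 32-33 | H 33-34 | B 34-35 | A 35-36 | C 36-37 | G 37-38 | H 38-39 | B 39-40 | A 40-41 | C 41-42 | G 42-43 | H 43-44 | B 44-45 | C 45-46 | H 46-47 | B 47-48 | C 48-49 | H 49-50 | B 50-51 | C 51-52 | H 52-53 | B 53-61 |
Completion: A=41  B=61  C=52  D=20  E=11  F=15  G=43  H=53
Turnaround (C−A): A=32  B=53  C=42  D=20  E=7  F=12  G=33  H=51
Waiting = turnaround − burst: A=26, B=36, C=33, D=14, E=5, F=9, G=27, H=39
Total waiting = 26 + 36 + 33 + 14 + 5 + 9 + 27 + 39 = 189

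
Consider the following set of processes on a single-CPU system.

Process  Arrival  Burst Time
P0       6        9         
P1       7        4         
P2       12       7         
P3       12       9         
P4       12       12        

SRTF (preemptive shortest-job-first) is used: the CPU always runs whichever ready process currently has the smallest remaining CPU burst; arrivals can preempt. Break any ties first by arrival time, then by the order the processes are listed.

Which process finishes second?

Gantt: | idle 0-6 | P0 6-7 | P1 7-11 | P0 11-19 | P2 19-26 | P3 26-35 | P4 35-47 |
Completion: P0=19  P1=11  P2=26  P3=35  P4=47
Finish order: P1 → P0 → P2 → P3 → P4

P0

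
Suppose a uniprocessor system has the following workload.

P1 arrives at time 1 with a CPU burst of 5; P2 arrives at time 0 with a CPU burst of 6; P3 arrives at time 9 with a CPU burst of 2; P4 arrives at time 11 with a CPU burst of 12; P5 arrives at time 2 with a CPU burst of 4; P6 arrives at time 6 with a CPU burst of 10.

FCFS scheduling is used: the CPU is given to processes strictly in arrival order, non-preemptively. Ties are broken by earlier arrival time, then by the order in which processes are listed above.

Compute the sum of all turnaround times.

Schedule: | P2 0-6 | P1 6-11 | P5 11-15 | P6 15-25 | P3 25-27 | P4 27-39 |
Completion: P1=11  P2=6  P3=27  P4=39  P5=15  P6=25
Turnaround = completion − arrival: P1=10, P2=6, P3=18, P4=28, P5=13, P6=19
Total turnaround = 10 + 6 + 18 + 28 + 13 + 19 = 94

94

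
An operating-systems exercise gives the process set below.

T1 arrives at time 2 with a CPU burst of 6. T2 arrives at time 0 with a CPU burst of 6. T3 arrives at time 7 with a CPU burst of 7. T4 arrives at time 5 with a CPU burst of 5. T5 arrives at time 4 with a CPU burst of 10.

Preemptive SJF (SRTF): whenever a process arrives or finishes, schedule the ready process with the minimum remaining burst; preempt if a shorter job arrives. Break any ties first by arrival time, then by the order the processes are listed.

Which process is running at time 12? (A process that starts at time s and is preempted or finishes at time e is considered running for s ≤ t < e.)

Schedule: | T2 0-6 | T4 6-11 | T1 11-17 | T3 17-24 | T5 24-34 |
Completion: T1=17  T2=6  T3=24  T4=11  T5=34
Turnaround (C−A): T1=15  T2=6  T3=17  T4=6  T5=30

T1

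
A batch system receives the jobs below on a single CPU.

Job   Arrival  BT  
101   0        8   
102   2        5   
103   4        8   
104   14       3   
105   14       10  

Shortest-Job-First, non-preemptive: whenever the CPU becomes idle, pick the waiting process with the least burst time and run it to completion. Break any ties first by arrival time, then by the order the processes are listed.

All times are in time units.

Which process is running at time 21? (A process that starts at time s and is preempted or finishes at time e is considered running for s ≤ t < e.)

104

Timeline: | 101 0-8 | 102 8-13 | 103 13-21 | 104 21-24 | 105 24-34 |
Completion: 101=8  102=13  103=21  104=24  105=34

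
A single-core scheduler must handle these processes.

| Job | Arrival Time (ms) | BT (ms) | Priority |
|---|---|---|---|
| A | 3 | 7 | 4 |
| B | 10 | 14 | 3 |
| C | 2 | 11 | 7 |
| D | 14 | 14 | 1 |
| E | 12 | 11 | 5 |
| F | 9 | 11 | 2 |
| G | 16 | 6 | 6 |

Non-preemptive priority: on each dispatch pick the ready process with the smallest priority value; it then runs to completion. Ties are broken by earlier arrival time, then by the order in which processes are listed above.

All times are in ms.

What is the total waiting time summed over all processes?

192

Gantt: | idle 0-2 | C 2-13 | F 13-24 | D 24-38 | B 38-52 | A 52-59 | E 59-70 | G 70-76 |
Completion: A=59  B=52  C=13  D=38  E=70  F=24  G=76
Turnaround (C−A): A=56  B=42  C=11  D=24  E=58  F=15  G=60
Waiting = turnaround − burst: A=49, B=28, C=0, D=10, E=47, F=4, G=54
Total waiting = 49 + 28 + 0 + 10 + 47 + 4 + 54 = 192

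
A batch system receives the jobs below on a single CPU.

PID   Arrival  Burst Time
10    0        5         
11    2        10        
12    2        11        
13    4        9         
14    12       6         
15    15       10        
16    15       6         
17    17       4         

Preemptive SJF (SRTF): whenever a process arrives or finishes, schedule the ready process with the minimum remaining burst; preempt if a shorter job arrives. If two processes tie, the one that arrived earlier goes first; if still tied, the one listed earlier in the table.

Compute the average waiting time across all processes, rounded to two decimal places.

14.50

Timeline: | 10 0-5 | 13 5-14 | 14 14-20 | 17 20-24 | 16 24-30 | 11 30-40 | 15 40-50 | 12 50-61 |
Completion: 10=5  11=40  12=61  13=14  14=20  15=50  16=30  17=24
Turnaround (C−A): 10=5  11=38  12=59  13=10  14=8  15=35  16=15  17=7
Waiting times: 10=0, 11=28, 12=48, 13=1, 14=2, 15=25, 16=9, 17=3
Average waiting = (0+28+48+1+2+25+9+3) / 8 = 116/8 = 14.50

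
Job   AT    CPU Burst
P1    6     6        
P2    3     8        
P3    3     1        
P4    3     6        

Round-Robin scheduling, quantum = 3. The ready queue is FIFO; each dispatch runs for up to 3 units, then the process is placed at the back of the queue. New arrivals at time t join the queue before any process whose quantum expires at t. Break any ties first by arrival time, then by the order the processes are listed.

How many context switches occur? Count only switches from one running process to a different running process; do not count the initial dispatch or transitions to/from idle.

7

Schedule: | idle 0-3 | P2 3-6 | P3 6-7 | P4 7-10 | P1 10-13 | P2 13-16 | P4 16-19 | P1 19-22 | P2 22-24 |
Completion: P1=22  P2=24  P3=7  P4=19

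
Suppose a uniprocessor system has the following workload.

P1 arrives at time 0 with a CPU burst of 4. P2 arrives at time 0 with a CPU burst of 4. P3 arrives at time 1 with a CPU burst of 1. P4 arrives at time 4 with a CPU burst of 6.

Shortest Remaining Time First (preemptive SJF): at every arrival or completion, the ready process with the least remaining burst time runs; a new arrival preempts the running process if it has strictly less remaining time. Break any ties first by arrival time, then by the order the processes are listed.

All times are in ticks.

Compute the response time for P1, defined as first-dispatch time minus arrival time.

Gantt: | P1 0-1 | P3 1-2 | P1 2-5 | P2 5-9 | P4 9-15 |
Completion: P1=5  P2=9  P3=2  P4=15
Response(P1) = first start − arrival = 0 − 0 = 0

0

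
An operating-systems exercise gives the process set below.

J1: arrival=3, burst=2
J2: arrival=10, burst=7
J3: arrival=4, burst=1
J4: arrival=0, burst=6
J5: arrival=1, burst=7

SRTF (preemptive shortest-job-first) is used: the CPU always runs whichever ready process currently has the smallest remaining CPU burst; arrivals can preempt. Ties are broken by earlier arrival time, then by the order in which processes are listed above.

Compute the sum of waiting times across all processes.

Timeline: | J4 0-3 | J1 3-5 | J3 5-6 | J4 6-9 | J5 9-16 | J2 16-23 |
Completion: J1=5  J2=23  J3=6  J4=9  J5=16
Waiting = turnaround − burst: J1=0, J2=6, J3=1, J4=3, J5=8
Total waiting = 0 + 6 + 1 + 3 + 8 = 18

18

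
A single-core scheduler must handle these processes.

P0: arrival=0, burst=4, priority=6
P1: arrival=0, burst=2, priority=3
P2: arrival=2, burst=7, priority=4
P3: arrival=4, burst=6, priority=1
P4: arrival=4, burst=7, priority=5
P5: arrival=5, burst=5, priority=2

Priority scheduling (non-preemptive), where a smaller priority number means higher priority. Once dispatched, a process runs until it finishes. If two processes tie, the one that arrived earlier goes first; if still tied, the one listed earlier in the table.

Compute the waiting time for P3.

5

Timeline: | P1 0-2 | P2 2-9 | P3 9-15 | P5 15-20 | P4 20-27 | P0 27-31 |
Completion: P0=31  P1=2  P2=9  P3=15  P4=27  P5=20
Turnaround (C−A): P0=31  P1=2  P2=7  P3=11  P4=23  P5=15
Waiting(P3) = turnaround − burst = 11 − 6 = 5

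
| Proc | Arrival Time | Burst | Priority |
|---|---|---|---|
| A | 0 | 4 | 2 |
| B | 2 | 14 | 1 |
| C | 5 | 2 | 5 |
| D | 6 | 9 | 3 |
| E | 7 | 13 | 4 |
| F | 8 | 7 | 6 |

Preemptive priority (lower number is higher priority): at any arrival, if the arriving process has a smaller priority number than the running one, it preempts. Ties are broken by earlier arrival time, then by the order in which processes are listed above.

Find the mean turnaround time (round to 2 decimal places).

27.33

Timeline: | A 0-2 | B 2-16 | A 16-18 | D 18-27 | E 27-40 | C 40-42 | F 42-49 |
Completion: A=18  B=16  C=42  D=27  E=40  F=49
Turnaround (C−A): A=18  B=14  C=37  D=21  E=33  F=41
Turnaround times: A=18, B=14, C=37, D=21, E=33, F=41
Average turnaround = (18+14+37+21+33+41) / 6 = 164/6 = 27.33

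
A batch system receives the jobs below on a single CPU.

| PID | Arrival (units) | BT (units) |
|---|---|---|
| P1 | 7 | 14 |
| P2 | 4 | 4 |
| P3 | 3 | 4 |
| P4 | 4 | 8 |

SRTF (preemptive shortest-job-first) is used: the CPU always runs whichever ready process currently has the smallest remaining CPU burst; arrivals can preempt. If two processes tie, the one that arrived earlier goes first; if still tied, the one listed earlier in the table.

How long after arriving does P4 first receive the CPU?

7

Gantt: | idle 0-3 | P3 3-7 | P2 7-11 | P4 11-19 | P1 19-33 |
Completion: P1=33  P2=11  P3=7  P4=19
Turnaround (C−A): P1=26  P2=7  P3=4  P4=15
Response(P4) = first start − arrival = 11 − 4 = 7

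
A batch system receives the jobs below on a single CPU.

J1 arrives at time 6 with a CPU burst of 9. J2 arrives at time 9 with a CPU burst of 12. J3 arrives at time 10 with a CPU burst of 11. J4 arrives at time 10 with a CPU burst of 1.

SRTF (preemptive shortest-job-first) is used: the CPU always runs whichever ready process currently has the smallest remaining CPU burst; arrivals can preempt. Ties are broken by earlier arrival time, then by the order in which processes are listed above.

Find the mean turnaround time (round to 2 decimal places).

Schedule: | idle 0-6 | J1 6-10 | J4 10-11 | J1 11-16 | J3 16-27 | J2 27-39 |
Completion: J1=16  J2=39  J3=27  J4=11
Turnaround (C−A): J1=10  J2=30  J3=17  J4=1
Turnaround times: J1=10, J2=30, J3=17, J4=1
Average turnaround = (10+30+17+1) / 4 = 58/4 = 14.50

14.50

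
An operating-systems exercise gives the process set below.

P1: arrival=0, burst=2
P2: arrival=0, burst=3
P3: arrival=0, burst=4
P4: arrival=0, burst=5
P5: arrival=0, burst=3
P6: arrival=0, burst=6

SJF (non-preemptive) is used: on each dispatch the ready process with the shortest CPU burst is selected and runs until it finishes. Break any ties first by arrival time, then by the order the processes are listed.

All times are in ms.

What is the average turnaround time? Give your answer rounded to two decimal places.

Schedule: | P1 0-2 | P2 2-5 | P5 5-8 | P3 8-12 | P4 12-17 | P6 17-23 |
Completion: P1=2  P2=5  P3=12  P4=17  P5=8  P6=23
Turnaround (C−A): P1=2  P2=5  P3=12  P4=17  P5=8  P6=23
Turnaround times: P1=2, P2=5, P3=12, P4=17, P5=8, P6=23
Average turnaround = (2+5+12+17+8+23) / 6 = 67/6 = 11.17

11.17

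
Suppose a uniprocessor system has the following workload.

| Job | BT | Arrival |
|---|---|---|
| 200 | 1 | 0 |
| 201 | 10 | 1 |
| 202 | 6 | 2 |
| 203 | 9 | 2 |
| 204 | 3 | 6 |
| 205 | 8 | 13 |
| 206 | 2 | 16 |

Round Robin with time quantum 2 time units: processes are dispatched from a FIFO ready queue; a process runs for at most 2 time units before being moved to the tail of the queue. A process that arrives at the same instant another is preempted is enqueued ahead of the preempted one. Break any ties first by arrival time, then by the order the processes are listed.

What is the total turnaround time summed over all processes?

138

Gantt: | 200 0-1 | 201 1-3 | 202 3-5 | 203 5-7 | 201 7-9 | 202 9-11 | 204 11-13 | 203 13-15 | 201 15-17 | 202 17-19 | 205 19-21 | 204 21-22 | 203 22-24 | 206 24-26 | 201 26-28 | 205 28-30 | 203 30-32 | 201 32-34 | 205 34-36 | 203 36-37 | 205 37-39 |
Completion: 200=1  201=34  202=19  203=37  204=22  205=39  206=26
Turnaround (C−A): 200=1  201=33  202=17  203=35  204=16  205=26  206=10
Turnaround = completion − arrival: 200=1, 201=33, 202=17, 203=35, 204=16, 205=26, 206=10
Total turnaround = 1 + 33 + 17 + 35 + 16 + 26 + 10 = 138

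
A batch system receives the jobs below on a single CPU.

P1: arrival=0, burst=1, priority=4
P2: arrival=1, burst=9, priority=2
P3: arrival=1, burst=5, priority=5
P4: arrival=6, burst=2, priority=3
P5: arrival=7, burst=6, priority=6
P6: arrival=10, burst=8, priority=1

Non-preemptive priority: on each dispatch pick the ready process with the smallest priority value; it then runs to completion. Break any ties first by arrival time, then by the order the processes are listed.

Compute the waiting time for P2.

0

Gantt: | P1 0-1 | P2 1-10 | P6 10-18 | P4 18-20 | P3 20-25 | P5 25-31 |
Completion: P1=1  P2=10  P3=25  P4=20  P5=31  P6=18
Waiting(P2) = turnaround − burst = 9 − 9 = 0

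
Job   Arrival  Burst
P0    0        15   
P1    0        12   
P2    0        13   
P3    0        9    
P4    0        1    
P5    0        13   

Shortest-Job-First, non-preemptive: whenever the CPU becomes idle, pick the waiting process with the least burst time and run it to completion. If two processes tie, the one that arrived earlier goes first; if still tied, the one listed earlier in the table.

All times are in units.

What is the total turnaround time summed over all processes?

Timeline: | P4 0-1 | P3 1-10 | P1 10-22 | P2 22-35 | P5 35-48 | P0 48-63 |
Completion: P0=63  P1=22  P2=35  P3=10  P4=1  P5=48
Turnaround (C−A): P0=63  P1=22  P2=35  P3=10  P4=1  P5=48
Turnaround = completion − arrival: P0=63, P1=22, P2=35, P3=10, P4=1, P5=48
Total turnaround = 63 + 22 + 35 + 10 + 1 + 48 = 179

179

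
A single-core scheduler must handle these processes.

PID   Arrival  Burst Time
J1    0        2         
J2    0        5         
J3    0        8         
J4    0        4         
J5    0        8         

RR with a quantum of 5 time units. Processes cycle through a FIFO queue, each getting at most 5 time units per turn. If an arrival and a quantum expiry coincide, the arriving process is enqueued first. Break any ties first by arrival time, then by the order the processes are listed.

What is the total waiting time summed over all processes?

49

Schedule: | J1 0-2 | J2 2-7 | J3 7-12 | J4 12-16 | J5 16-21 | J3 21-24 | J5 24-27 |
Completion: J1=2  J2=7  J3=24  J4=16  J5=27
Turnaround (C−A): J1=2  J2=7  J3=24  J4=16  J5=27
Waiting = turnaround − burst: J1=0, J2=2, J3=16, J4=12, J5=19
Total waiting = 0 + 2 + 16 + 12 + 19 = 49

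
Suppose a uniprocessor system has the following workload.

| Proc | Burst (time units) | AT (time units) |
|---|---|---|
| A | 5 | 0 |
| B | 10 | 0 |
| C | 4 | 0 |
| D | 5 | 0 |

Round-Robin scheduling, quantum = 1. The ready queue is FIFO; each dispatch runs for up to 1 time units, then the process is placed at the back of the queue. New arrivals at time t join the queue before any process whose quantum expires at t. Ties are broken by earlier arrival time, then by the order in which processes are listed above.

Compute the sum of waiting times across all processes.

Timeline: | A 0-1 | B 1-2 | C 2-3 | D 3-4 | A 4-5 | B 5-6 | C 6-7 | D 7-8 | A 8-9 | B 9-10 | C 10-11 | D 11-12 | A 12-13 | B 13-14 | C 14-15 | D 15-16 | A 16-17 | B 17-18 | D 18-19 | B 19-24 |
Completion: A=17  B=24  C=15  D=19
Waiting = turnaround − burst: A=12, B=14, C=11, D=14
Total waiting = 12 + 14 + 11 + 14 = 51

51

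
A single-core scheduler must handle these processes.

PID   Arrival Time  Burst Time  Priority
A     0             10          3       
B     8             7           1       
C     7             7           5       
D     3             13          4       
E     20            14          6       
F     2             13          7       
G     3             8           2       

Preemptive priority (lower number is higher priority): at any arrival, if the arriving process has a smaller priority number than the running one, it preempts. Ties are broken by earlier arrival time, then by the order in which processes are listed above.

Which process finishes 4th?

Timeline: | A 0-3 | G 3-8 | B 8-15 | G 15-18 | A 18-25 | D 25-38 | C 38-45 | E 45-59 | F 59-72 |
Completion: A=25  B=15  C=45  D=38  E=59  F=72  G=18
Finish order: B → G → A → D → C → E → F

D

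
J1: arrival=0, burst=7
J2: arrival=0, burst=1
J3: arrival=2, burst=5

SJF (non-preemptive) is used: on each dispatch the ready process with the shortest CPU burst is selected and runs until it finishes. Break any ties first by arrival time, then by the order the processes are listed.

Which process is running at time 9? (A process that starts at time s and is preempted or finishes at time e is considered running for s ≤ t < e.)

J3

Gantt: | J2 0-1 | J1 1-8 | J3 8-13 |
Completion: J1=8  J2=1  J3=13
Turnaround (C−A): J1=8  J2=1  J3=11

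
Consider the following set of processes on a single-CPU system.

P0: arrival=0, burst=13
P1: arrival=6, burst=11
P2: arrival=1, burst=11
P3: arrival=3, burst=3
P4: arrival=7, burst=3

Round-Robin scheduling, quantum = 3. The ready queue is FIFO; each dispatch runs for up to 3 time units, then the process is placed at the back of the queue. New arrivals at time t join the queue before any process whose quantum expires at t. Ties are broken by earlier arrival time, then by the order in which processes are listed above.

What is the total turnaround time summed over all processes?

Gantt: | P0 0-3 | P2 3-6 | P3 6-9 | P0 9-12 | P1 12-15 | P2 15-18 | P4 18-21 | P0 21-24 | P1 24-27 | P2 27-30 | P0 30-33 | P1 33-36 | P2 36-38 | P0 38-39 | P1 39-41 |
Completion: P0=39  P1=41  P2=38  P3=9  P4=21
Turnaround (C−A): P0=39  P1=35  P2=37  P3=6  P4=14
Turnaround = completion − arrival: P0=39, P1=35, P2=37, P3=6, P4=14
Total turnaround = 39 + 35 + 37 + 6 + 14 = 131

131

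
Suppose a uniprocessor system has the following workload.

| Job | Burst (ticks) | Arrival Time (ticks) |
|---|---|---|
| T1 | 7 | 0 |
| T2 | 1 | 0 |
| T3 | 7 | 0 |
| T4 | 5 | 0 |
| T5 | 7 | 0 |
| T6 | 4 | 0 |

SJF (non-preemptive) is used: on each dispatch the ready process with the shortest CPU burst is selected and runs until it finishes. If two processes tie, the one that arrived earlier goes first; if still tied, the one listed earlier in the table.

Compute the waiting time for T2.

0

Gantt: | T2 0-1 | T6 1-5 | T4 5-10 | T1 10-17 | T3 17-24 | T5 24-31 |
Completion: T1=17  T2=1  T3=24  T4=10  T5=31  T6=5
Waiting(T2) = turnaround − burst = 1 − 1 = 0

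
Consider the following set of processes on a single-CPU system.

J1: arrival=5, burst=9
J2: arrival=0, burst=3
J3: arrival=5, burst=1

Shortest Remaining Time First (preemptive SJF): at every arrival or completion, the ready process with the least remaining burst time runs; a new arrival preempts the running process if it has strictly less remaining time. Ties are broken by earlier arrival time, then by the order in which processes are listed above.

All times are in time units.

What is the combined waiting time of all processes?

1

Schedule: | J2 0-3 | idle 3-5 | J3 5-6 | J1 6-15 |
Completion: J1=15  J2=3  J3=6
Turnaround (C−A): J1=10  J2=3  J3=1
Waiting = turnaround − burst: J1=1, J2=0, J3=0
Total waiting = 1 + 0 + 0 = 1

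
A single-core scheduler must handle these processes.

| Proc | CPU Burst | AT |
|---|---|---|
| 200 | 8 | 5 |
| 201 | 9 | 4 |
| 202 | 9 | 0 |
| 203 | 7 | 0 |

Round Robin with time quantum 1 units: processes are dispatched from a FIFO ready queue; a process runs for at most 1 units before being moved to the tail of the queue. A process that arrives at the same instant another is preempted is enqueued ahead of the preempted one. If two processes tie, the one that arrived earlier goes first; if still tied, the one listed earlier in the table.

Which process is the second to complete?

202

Timeline: | 202 0-1 | 203 1-2 | 202 2-3 | 203 3-4 | 202 4-5 | 201 5-6 | 203 6-7 | 200 7-8 | 202 8-9 | 201 9-10 | 203 10-11 | 200 11-12 | 202 12-13 | 201 13-14 | 203 14-15 | 200 15-16 | 202 16-17 | 201 17-18 | 203 18-19 | 200 19-20 | 202 20-21 | 201 21-22 | 203 22-23 | 200 23-24 | 202 24-25 | 201 25-26 | 200 26-27 | 202 27-28 | 201 28-29 | 200 29-30 | 201 30-31 | 200 31-32 | 201 32-33 |
Completion: 200=32  201=33  202=28  203=23
Turnaround (C−A): 200=27  201=29  202=28  203=23
Finish order: 203 → 202 → 200 → 201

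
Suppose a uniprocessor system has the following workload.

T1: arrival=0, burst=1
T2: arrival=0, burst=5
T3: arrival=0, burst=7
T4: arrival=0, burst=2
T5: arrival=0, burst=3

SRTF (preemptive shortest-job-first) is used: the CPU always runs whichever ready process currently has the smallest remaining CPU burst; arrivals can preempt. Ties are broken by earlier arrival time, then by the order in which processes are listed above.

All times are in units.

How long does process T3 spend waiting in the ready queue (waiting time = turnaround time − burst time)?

11

Gantt: | T1 0-1 | T4 1-3 | T5 3-6 | T2 6-11 | T3 11-18 |
Completion: T1=1  T2=11  T3=18  T4=3  T5=6
Turnaround (C−A): T1=1  T2=11  T3=18  T4=3  T5=6
Waiting(T3) = turnaround − burst = 18 − 7 = 11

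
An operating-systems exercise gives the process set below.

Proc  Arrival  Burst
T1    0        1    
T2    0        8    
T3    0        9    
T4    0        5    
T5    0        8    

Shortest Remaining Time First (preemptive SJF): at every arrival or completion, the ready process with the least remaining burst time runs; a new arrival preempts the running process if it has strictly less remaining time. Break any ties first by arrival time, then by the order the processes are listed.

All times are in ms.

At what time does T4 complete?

Schedule: | T1 0-1 | T4 1-6 | T2 6-14 | T5 14-22 | T3 22-31 |
Completion: T1=1  T2=14  T3=31  T4=6  T5=22
Turnaround (C−A): T1=1  T2=14  T3=31  T4=6  T5=22

6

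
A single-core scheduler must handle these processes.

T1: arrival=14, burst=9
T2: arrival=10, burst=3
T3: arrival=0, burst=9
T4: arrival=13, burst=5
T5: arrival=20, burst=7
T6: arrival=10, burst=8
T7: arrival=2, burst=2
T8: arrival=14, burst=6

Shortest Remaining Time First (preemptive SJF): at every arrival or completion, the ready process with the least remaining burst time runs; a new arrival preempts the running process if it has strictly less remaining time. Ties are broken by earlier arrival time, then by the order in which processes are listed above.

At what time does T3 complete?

11

Timeline: | T3 0-2 | T7 2-4 | T3 4-11 | T2 11-14 | T4 14-19 | T8 19-25 | T5 25-32 | T6 32-40 | T1 40-49 |
Completion: T1=49  T2=14  T3=11  T4=19  T5=32  T6=40  T7=4  T8=25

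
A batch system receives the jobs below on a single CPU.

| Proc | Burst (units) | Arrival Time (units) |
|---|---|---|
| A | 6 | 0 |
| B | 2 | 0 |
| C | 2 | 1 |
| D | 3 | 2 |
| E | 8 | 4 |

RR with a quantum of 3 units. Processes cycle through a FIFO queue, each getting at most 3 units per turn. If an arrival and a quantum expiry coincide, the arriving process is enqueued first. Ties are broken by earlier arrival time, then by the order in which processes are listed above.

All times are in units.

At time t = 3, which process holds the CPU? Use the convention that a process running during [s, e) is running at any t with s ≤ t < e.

B

Timeline: | A 0-3 | B 3-5 | C 5-7 | D 7-10 | A 10-13 | E 13-21 |
Completion: A=13  B=5  C=7  D=10  E=21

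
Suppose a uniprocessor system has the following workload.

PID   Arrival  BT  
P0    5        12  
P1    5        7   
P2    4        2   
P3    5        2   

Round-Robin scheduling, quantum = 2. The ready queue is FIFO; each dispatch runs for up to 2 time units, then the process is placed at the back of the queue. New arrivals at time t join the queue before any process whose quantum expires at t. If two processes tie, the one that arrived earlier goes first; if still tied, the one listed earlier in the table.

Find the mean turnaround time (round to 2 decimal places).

12.25

Schedule: | idle 0-4 | P2 4-6 | P0 6-8 | P1 8-10 | P3 10-12 | P0 12-14 | P1 14-16 | P0 16-18 | P1 18-20 | P0 20-22 | P1 22-23 | P0 23-27 |
Completion: P0=27  P1=23  P2=6  P3=12
Turnaround (C−A): P0=22  P1=18  P2=2  P3=7
Turnaround times: P0=22, P1=18, P2=2, P3=7
Average turnaround = (22+18+2+7) / 4 = 49/4 = 12.25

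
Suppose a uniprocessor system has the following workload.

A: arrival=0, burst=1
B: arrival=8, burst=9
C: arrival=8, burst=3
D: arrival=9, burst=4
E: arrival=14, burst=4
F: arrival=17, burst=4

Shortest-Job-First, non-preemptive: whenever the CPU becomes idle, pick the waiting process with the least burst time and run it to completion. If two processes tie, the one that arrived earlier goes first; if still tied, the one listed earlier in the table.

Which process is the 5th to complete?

F

Schedule: | A 0-1 | idle 1-8 | C 8-11 | D 11-15 | E 15-19 | F 19-23 | B 23-32 |
Completion: A=1  B=32  C=11  D=15  E=19  F=23
Turnaround (C−A): A=1  B=24  C=3  D=6  E=5  F=6
Finish order: A → C → D → E → F → B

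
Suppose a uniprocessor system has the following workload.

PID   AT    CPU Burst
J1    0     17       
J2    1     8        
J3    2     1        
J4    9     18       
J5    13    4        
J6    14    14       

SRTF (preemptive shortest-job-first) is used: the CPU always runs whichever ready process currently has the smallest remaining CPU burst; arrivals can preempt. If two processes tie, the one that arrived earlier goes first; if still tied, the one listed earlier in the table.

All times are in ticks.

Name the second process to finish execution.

Schedule: | J1 0-1 | J2 1-2 | J3 2-3 | J2 3-10 | J1 10-13 | J5 13-17 | J1 17-30 | J6 30-44 | J4 44-62 |
Completion: J1=30  J2=10  J3=3  J4=62  J5=17  J6=44
Turnaround (C−A): J1=30  J2=9  J3=1  J4=53  J5=4  J6=30
Finish order: J3 → J2 → J5 → J1 → J6 → J4

J2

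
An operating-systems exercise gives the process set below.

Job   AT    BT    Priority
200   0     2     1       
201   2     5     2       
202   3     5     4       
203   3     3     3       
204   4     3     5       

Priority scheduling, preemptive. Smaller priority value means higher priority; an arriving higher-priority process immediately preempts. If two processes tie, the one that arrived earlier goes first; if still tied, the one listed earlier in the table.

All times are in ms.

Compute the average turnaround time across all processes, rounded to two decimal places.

8.00

Gantt: | 200 0-2 | 201 2-7 | 203 7-10 | 202 10-15 | 204 15-18 |
Completion: 200=2  201=7  202=15  203=10  204=18
Turnaround (C−A): 200=2  201=5  202=12  203=7  204=14
Turnaround times: 200=2, 201=5, 202=12, 203=7, 204=14
Average turnaround = (2+5+12+7+14) / 5 = 40/5 = 8.00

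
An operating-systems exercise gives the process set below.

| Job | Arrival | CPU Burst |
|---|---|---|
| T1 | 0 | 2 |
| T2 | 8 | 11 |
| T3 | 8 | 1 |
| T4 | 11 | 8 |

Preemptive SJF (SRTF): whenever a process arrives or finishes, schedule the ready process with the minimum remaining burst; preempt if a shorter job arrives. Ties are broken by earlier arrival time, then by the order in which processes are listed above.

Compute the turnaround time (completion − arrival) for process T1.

Gantt: | T1 0-2 | idle 2-8 | T3 8-9 | T2 9-11 | T4 11-19 | T2 19-28 |
Completion: T1=2  T2=28  T3=9  T4=19
Turnaround(T1) = completion − arrival = 2 − 0 = 2

2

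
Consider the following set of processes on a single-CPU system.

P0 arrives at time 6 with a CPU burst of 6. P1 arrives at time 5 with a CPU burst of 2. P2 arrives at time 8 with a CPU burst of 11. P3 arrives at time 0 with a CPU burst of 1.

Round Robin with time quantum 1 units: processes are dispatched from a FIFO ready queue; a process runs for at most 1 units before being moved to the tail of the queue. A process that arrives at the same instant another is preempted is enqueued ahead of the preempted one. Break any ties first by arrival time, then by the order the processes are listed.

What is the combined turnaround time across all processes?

Schedule: | P3 0-1 | idle 1-5 | P1 5-6 | P0 6-7 | P1 7-8 | P0 8-9 | P2 9-10 | P0 10-11 | P2 11-12 | P0 12-13 | P2 13-14 | P0 14-15 | P2 15-16 | P0 16-17 | P2 17-24 |
Completion: P0=17  P1=8  P2=24  P3=1
Turnaround (C−A): P0=11  P1=3  P2=16  P3=1
Turnaround = completion − arrival: P0=11, P1=3, P2=16, P3=1
Total turnaround = 11 + 3 + 16 + 1 = 31

31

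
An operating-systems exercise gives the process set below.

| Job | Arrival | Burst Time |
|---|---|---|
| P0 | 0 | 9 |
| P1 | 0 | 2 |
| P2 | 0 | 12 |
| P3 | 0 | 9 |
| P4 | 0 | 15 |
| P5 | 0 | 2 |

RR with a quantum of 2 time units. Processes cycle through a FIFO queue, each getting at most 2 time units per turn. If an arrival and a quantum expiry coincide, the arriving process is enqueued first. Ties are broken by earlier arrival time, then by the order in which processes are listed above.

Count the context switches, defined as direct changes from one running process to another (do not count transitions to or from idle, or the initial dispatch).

23

Schedule: | P0 0-2 | P1 2-4 | P2 4-6 | P3 6-8 | P4 8-10 | P5 10-12 | P0 12-14 | P2 14-16 | P3 16-18 | P4 18-20 | P0 20-22 | P2 22-24 | P3 24-26 | P4 26-28 | P0 28-30 | P2 30-32 | P3 32-34 | P4 34-36 | P0 36-37 | P2 37-39 | P3 39-40 | P4 40-42 | P2 42-44 | P4 44-49 |
Completion: P0=37  P1=4  P2=44  P3=40  P4=49  P5=12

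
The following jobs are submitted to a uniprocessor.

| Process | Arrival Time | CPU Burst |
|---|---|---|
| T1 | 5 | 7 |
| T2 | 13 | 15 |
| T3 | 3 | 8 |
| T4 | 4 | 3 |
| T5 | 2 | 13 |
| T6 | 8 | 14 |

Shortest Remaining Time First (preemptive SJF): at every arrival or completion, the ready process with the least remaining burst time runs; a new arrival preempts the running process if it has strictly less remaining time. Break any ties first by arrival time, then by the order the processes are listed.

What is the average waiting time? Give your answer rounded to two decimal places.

Schedule: | idle 0-2 | T5 2-3 | T3 3-4 | T4 4-7 | T3 7-14 | T1 14-21 | T5 21-33 | T6 33-47 | T2 47-62 |
Completion: T1=21  T2=62  T3=14  T4=7  T5=33  T6=47
Turnaround (C−A): T1=16  T2=49  T3=11  T4=3  T5=31  T6=39
Waiting times: T1=9, T2=34, T3=3, T4=0, T5=18, T6=25
Average waiting = (9+34+3+0+18+25) / 6 = 89/6 = 14.83

14.83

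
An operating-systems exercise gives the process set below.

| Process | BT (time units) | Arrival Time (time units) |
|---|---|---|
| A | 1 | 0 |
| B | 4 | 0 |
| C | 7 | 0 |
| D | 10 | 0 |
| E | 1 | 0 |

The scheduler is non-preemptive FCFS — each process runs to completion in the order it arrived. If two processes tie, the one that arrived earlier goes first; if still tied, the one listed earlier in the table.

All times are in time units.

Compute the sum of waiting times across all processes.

Schedule: | A 0-1 | B 1-5 | C 5-12 | D 12-22 | E 22-23 |
Completion: A=1  B=5  C=12  D=22  E=23
Waiting = turnaround − burst: A=0, B=1, C=5, D=12, E=22
Total waiting = 0 + 1 + 5 + 12 + 22 = 40

40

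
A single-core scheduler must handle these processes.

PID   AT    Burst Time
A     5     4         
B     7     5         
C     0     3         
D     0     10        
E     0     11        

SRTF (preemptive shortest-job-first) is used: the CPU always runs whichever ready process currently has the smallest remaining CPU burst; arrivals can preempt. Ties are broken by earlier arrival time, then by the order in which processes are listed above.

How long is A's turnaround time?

4

Schedule: | C 0-3 | D 3-5 | A 5-9 | B 9-14 | D 14-22 | E 22-33 |
Completion: A=9  B=14  C=3  D=22  E=33
Turnaround (C−A): A=4  B=7  C=3  D=22  E=33
Turnaround(A) = completion − arrival = 9 − 5 = 4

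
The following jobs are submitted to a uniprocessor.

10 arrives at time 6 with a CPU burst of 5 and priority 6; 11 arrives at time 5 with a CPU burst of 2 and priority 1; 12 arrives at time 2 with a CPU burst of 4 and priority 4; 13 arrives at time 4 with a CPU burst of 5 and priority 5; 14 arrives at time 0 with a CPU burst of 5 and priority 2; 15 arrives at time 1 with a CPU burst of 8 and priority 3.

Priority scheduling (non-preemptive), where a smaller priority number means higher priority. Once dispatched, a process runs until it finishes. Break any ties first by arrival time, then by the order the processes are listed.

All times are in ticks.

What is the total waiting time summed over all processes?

Schedule: | 14 0-5 | 11 5-7 | 15 7-15 | 12 15-19 | 13 19-24 | 10 24-29 |
Completion: 10=29  11=7  12=19  13=24  14=5  15=15
Turnaround (C−A): 10=23  11=2  12=17  13=20  14=5  15=14
Waiting = turnaround − burst: 10=18, 11=0, 12=13, 13=15, 14=0, 15=6
Total waiting = 18 + 0 + 13 + 15 + 0 + 6 = 52

52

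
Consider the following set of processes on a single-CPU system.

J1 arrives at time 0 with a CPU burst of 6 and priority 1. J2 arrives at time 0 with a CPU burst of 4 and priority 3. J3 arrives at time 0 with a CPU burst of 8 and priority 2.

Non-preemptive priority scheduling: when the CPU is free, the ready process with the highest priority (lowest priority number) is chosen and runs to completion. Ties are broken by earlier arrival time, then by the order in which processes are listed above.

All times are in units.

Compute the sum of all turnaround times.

38

Gantt: | J1 0-6 | J3 6-14 | J2 14-18 |
Completion: J1=6  J2=18  J3=14
Turnaround (C−A): J1=6  J2=18  J3=14
Turnaround = completion − arrival: J1=6, J2=18, J3=14
Total turnaround = 6 + 18 + 14 = 38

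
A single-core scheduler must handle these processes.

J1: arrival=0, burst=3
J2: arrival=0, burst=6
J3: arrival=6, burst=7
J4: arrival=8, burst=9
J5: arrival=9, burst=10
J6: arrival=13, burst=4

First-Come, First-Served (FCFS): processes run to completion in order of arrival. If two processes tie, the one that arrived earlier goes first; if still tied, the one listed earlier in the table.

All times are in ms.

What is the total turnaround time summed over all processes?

91

Timeline: | J1 0-3 | J2 3-9 | J3 9-16 | J4 16-25 | J5 25-35 | J6 35-39 |
Completion: J1=3  J2=9  J3=16  J4=25  J5=35  J6=39
Turnaround (C−A): J1=3  J2=9  J3=10  J4=17  J5=26  J6=26
Turnaround = completion − arrival: J1=3, J2=9, J3=10, J4=17, J5=26, J6=26
Total turnaround = 3 + 9 + 10 + 17 + 26 + 26 = 91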